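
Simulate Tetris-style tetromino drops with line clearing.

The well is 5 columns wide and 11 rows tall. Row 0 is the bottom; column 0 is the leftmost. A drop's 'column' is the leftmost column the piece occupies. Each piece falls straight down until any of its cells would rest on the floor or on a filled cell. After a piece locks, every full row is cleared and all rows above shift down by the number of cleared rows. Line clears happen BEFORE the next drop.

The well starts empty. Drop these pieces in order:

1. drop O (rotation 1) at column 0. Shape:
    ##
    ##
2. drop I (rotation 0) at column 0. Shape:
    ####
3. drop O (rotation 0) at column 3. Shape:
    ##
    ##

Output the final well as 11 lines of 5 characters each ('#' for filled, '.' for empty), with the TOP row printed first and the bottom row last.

Answer: .....
.....
.....
.....
.....
.....
...##
...##
####.
##...
##...

Derivation:
Drop 1: O rot1 at col 0 lands with bottom-row=0; cleared 0 line(s) (total 0); column heights now [2 2 0 0 0], max=2
Drop 2: I rot0 at col 0 lands with bottom-row=2; cleared 0 line(s) (total 0); column heights now [3 3 3 3 0], max=3
Drop 3: O rot0 at col 3 lands with bottom-row=3; cleared 0 line(s) (total 0); column heights now [3 3 3 5 5], max=5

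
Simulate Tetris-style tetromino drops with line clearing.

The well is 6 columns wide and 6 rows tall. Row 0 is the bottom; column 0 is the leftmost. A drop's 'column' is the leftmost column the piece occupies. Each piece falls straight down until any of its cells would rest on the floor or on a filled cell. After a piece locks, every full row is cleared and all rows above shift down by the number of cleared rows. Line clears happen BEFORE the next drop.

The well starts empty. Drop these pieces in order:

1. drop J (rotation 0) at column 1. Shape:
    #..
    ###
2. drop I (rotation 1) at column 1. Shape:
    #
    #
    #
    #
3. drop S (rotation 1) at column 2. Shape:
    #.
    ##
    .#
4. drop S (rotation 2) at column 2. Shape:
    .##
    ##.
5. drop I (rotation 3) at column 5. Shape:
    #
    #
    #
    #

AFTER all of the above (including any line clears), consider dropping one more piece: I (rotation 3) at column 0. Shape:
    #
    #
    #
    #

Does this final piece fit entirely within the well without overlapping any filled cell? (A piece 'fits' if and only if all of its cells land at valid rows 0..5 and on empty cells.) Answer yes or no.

Drop 1: J rot0 at col 1 lands with bottom-row=0; cleared 0 line(s) (total 0); column heights now [0 2 1 1 0 0], max=2
Drop 2: I rot1 at col 1 lands with bottom-row=2; cleared 0 line(s) (total 0); column heights now [0 6 1 1 0 0], max=6
Drop 3: S rot1 at col 2 lands with bottom-row=1; cleared 0 line(s) (total 0); column heights now [0 6 4 3 0 0], max=6
Drop 4: S rot2 at col 2 lands with bottom-row=4; cleared 0 line(s) (total 0); column heights now [0 6 5 6 6 0], max=6
Drop 5: I rot3 at col 5 lands with bottom-row=0; cleared 0 line(s) (total 0); column heights now [0 6 5 6 6 4], max=6
Test piece I rot3 at col 0 (width 1): heights before test = [0 6 5 6 6 4]; fits = True

Answer: yes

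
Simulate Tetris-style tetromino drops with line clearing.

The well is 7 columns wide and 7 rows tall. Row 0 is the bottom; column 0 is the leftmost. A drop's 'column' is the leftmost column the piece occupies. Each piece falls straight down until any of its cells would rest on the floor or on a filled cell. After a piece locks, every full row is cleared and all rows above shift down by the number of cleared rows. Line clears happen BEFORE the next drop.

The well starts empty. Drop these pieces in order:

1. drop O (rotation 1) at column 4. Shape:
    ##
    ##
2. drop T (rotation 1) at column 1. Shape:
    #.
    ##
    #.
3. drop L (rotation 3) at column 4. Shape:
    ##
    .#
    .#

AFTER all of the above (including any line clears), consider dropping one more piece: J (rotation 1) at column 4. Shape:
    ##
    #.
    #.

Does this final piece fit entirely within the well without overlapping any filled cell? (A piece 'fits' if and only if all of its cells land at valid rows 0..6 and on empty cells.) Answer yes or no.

Answer: no

Derivation:
Drop 1: O rot1 at col 4 lands with bottom-row=0; cleared 0 line(s) (total 0); column heights now [0 0 0 0 2 2 0], max=2
Drop 2: T rot1 at col 1 lands with bottom-row=0; cleared 0 line(s) (total 0); column heights now [0 3 2 0 2 2 0], max=3
Drop 3: L rot3 at col 4 lands with bottom-row=2; cleared 0 line(s) (total 0); column heights now [0 3 2 0 5 5 0], max=5
Test piece J rot1 at col 4 (width 2): heights before test = [0 3 2 0 5 5 0]; fits = False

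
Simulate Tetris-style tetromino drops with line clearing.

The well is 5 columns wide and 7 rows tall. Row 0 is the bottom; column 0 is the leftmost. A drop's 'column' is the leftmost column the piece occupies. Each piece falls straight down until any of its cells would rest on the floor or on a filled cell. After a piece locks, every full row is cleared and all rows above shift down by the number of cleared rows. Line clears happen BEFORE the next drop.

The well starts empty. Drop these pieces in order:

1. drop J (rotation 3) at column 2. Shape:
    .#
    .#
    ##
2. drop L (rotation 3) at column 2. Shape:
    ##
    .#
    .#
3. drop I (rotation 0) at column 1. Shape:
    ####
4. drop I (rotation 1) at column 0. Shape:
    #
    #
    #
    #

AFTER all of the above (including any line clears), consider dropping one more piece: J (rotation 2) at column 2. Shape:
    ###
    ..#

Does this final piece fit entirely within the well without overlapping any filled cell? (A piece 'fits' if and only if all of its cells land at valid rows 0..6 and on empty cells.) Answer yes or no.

Answer: no

Derivation:
Drop 1: J rot3 at col 2 lands with bottom-row=0; cleared 0 line(s) (total 0); column heights now [0 0 1 3 0], max=3
Drop 2: L rot3 at col 2 lands with bottom-row=3; cleared 0 line(s) (total 0); column heights now [0 0 6 6 0], max=6
Drop 3: I rot0 at col 1 lands with bottom-row=6; cleared 0 line(s) (total 0); column heights now [0 7 7 7 7], max=7
Drop 4: I rot1 at col 0 lands with bottom-row=0; cleared 0 line(s) (total 0); column heights now [4 7 7 7 7], max=7
Test piece J rot2 at col 2 (width 3): heights before test = [4 7 7 7 7]; fits = False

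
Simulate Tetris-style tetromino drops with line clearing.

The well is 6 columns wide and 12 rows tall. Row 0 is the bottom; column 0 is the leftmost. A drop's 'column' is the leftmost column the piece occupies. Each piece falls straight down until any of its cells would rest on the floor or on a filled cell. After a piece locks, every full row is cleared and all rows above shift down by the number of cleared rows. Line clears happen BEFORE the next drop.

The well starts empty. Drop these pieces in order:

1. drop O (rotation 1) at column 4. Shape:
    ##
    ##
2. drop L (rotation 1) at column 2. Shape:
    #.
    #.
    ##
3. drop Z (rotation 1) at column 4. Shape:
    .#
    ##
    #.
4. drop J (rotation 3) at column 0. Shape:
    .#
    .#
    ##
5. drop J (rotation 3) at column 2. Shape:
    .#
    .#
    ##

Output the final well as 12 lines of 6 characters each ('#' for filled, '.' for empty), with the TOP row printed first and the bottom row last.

Answer: ......
......
......
......
......
......
......
...#..
...#.#
..####
.##.#.
.##.##

Derivation:
Drop 1: O rot1 at col 4 lands with bottom-row=0; cleared 0 line(s) (total 0); column heights now [0 0 0 0 2 2], max=2
Drop 2: L rot1 at col 2 lands with bottom-row=0; cleared 0 line(s) (total 0); column heights now [0 0 3 1 2 2], max=3
Drop 3: Z rot1 at col 4 lands with bottom-row=2; cleared 0 line(s) (total 0); column heights now [0 0 3 1 4 5], max=5
Drop 4: J rot3 at col 0 lands with bottom-row=0; cleared 1 line(s) (total 1); column heights now [0 2 2 0 3 4], max=4
Drop 5: J rot3 at col 2 lands with bottom-row=2; cleared 0 line(s) (total 1); column heights now [0 2 3 5 3 4], max=5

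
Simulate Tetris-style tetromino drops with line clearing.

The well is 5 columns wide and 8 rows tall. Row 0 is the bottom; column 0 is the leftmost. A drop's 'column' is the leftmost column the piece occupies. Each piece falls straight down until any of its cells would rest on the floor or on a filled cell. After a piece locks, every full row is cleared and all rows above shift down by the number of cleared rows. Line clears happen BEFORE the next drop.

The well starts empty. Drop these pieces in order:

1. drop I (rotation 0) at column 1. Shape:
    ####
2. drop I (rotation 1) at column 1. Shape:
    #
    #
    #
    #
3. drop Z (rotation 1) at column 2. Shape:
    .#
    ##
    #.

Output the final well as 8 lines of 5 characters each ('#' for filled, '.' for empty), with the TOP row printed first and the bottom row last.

Answer: .....
.....
.....
.#...
.#.#.
.###.
.##..
.####

Derivation:
Drop 1: I rot0 at col 1 lands with bottom-row=0; cleared 0 line(s) (total 0); column heights now [0 1 1 1 1], max=1
Drop 2: I rot1 at col 1 lands with bottom-row=1; cleared 0 line(s) (total 0); column heights now [0 5 1 1 1], max=5
Drop 3: Z rot1 at col 2 lands with bottom-row=1; cleared 0 line(s) (total 0); column heights now [0 5 3 4 1], max=5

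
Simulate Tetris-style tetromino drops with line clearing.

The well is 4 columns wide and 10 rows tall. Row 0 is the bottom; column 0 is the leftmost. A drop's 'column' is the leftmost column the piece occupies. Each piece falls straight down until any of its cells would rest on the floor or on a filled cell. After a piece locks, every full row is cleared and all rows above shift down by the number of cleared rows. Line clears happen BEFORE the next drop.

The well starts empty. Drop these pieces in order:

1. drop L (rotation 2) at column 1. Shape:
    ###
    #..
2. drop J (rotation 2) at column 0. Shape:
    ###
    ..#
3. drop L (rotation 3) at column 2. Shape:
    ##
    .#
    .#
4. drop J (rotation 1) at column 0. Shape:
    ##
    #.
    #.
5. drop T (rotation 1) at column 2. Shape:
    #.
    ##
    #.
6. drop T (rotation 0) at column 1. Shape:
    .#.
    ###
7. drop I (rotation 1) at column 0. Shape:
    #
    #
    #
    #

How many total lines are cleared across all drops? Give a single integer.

Answer: 3

Derivation:
Drop 1: L rot2 at col 1 lands with bottom-row=0; cleared 0 line(s) (total 0); column heights now [0 2 2 2], max=2
Drop 2: J rot2 at col 0 lands with bottom-row=2; cleared 0 line(s) (total 0); column heights now [4 4 4 2], max=4
Drop 3: L rot3 at col 2 lands with bottom-row=2; cleared 1 line(s) (total 1); column heights now [0 2 4 4], max=4
Drop 4: J rot1 at col 0 lands with bottom-row=0; cleared 2 line(s) (total 3); column heights now [1 1 2 2], max=2
Drop 5: T rot1 at col 2 lands with bottom-row=2; cleared 0 line(s) (total 3); column heights now [1 1 5 4], max=5
Drop 6: T rot0 at col 1 lands with bottom-row=5; cleared 0 line(s) (total 3); column heights now [1 6 7 6], max=7
Drop 7: I rot1 at col 0 lands with bottom-row=1; cleared 0 line(s) (total 3); column heights now [5 6 7 6], max=7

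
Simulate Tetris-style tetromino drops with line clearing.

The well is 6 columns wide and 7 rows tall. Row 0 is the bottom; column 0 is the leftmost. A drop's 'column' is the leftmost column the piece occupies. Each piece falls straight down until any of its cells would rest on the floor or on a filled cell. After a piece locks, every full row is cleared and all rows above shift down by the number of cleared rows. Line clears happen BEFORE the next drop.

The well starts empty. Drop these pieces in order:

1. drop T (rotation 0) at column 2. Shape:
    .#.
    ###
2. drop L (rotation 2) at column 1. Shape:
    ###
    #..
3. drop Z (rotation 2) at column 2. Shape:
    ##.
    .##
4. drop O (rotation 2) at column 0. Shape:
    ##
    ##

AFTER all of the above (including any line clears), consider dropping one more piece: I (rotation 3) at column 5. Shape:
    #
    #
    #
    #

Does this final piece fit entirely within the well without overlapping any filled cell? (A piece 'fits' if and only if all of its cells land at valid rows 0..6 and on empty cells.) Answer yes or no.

Answer: yes

Derivation:
Drop 1: T rot0 at col 2 lands with bottom-row=0; cleared 0 line(s) (total 0); column heights now [0 0 1 2 1 0], max=2
Drop 2: L rot2 at col 1 lands with bottom-row=1; cleared 0 line(s) (total 0); column heights now [0 3 3 3 1 0], max=3
Drop 3: Z rot2 at col 2 lands with bottom-row=3; cleared 0 line(s) (total 0); column heights now [0 3 5 5 4 0], max=5
Drop 4: O rot2 at col 0 lands with bottom-row=3; cleared 0 line(s) (total 0); column heights now [5 5 5 5 4 0], max=5
Test piece I rot3 at col 5 (width 1): heights before test = [5 5 5 5 4 0]; fits = True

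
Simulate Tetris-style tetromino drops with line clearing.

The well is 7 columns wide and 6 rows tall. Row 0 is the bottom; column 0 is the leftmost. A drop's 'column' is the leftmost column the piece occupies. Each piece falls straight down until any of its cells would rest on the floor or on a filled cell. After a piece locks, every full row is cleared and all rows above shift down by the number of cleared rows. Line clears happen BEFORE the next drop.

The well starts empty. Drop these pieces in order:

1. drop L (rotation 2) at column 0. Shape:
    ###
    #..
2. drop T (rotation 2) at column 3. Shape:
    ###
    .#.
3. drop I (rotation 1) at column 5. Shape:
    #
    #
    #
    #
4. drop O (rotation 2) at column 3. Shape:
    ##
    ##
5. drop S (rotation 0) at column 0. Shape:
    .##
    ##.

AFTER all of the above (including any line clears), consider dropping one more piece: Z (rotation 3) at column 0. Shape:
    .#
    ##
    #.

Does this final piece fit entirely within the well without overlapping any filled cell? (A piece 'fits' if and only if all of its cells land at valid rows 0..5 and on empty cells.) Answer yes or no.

Answer: yes

Derivation:
Drop 1: L rot2 at col 0 lands with bottom-row=0; cleared 0 line(s) (total 0); column heights now [2 2 2 0 0 0 0], max=2
Drop 2: T rot2 at col 3 lands with bottom-row=0; cleared 0 line(s) (total 0); column heights now [2 2 2 2 2 2 0], max=2
Drop 3: I rot1 at col 5 lands with bottom-row=2; cleared 0 line(s) (total 0); column heights now [2 2 2 2 2 6 0], max=6
Drop 4: O rot2 at col 3 lands with bottom-row=2; cleared 0 line(s) (total 0); column heights now [2 2 2 4 4 6 0], max=6
Drop 5: S rot0 at col 0 lands with bottom-row=2; cleared 0 line(s) (total 0); column heights now [3 4 4 4 4 6 0], max=6
Test piece Z rot3 at col 0 (width 2): heights before test = [3 4 4 4 4 6 0]; fits = True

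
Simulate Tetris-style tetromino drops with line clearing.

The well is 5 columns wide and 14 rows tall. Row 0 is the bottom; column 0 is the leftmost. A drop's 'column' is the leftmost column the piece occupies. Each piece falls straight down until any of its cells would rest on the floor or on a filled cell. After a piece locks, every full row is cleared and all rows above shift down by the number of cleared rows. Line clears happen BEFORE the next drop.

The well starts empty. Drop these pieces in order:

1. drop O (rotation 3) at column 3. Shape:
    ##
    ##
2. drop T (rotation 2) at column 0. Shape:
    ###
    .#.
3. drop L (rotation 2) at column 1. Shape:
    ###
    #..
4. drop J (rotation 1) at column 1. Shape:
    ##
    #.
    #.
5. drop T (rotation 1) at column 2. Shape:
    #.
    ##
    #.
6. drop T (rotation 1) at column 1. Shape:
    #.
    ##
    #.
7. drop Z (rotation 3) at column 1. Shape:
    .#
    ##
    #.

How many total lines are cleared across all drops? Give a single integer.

Drop 1: O rot3 at col 3 lands with bottom-row=0; cleared 0 line(s) (total 0); column heights now [0 0 0 2 2], max=2
Drop 2: T rot2 at col 0 lands with bottom-row=0; cleared 1 line(s) (total 1); column heights now [0 1 0 1 1], max=1
Drop 3: L rot2 at col 1 lands with bottom-row=1; cleared 0 line(s) (total 1); column heights now [0 3 3 3 1], max=3
Drop 4: J rot1 at col 1 lands with bottom-row=3; cleared 0 line(s) (total 1); column heights now [0 6 6 3 1], max=6
Drop 5: T rot1 at col 2 lands with bottom-row=6; cleared 0 line(s) (total 1); column heights now [0 6 9 8 1], max=9
Drop 6: T rot1 at col 1 lands with bottom-row=8; cleared 0 line(s) (total 1); column heights now [0 11 10 8 1], max=11
Drop 7: Z rot3 at col 1 lands with bottom-row=11; cleared 0 line(s) (total 1); column heights now [0 13 14 8 1], max=14

Answer: 1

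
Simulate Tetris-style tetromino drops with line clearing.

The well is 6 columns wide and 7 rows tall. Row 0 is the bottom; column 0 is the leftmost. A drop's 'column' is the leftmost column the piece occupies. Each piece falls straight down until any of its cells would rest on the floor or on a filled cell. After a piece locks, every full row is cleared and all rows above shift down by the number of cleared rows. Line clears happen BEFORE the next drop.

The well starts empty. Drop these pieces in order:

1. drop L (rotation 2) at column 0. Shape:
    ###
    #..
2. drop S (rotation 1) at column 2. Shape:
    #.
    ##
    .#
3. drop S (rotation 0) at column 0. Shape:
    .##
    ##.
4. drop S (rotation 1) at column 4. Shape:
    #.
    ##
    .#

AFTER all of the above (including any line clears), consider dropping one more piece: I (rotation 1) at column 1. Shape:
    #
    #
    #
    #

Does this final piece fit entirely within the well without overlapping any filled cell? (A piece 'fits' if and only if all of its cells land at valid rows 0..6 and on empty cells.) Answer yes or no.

Drop 1: L rot2 at col 0 lands with bottom-row=0; cleared 0 line(s) (total 0); column heights now [2 2 2 0 0 0], max=2
Drop 2: S rot1 at col 2 lands with bottom-row=1; cleared 0 line(s) (total 0); column heights now [2 2 4 3 0 0], max=4
Drop 3: S rot0 at col 0 lands with bottom-row=3; cleared 0 line(s) (total 0); column heights now [4 5 5 3 0 0], max=5
Drop 4: S rot1 at col 4 lands with bottom-row=0; cleared 1 line(s) (total 1); column heights now [3 4 4 2 2 1], max=4
Test piece I rot1 at col 1 (width 1): heights before test = [3 4 4 2 2 1]; fits = False

Answer: no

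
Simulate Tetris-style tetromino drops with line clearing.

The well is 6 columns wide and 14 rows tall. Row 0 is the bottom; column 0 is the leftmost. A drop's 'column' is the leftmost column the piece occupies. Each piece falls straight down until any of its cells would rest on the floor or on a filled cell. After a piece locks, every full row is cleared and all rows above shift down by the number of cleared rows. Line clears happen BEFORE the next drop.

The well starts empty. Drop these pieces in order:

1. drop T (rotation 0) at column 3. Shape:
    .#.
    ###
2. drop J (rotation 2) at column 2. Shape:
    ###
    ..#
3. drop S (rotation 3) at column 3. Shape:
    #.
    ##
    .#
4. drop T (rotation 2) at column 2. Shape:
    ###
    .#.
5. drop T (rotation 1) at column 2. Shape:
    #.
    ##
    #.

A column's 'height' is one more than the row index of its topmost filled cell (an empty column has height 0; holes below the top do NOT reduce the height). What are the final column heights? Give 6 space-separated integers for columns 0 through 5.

Answer: 0 0 12 11 9 1

Derivation:
Drop 1: T rot0 at col 3 lands with bottom-row=0; cleared 0 line(s) (total 0); column heights now [0 0 0 1 2 1], max=2
Drop 2: J rot2 at col 2 lands with bottom-row=2; cleared 0 line(s) (total 0); column heights now [0 0 4 4 4 1], max=4
Drop 3: S rot3 at col 3 lands with bottom-row=4; cleared 0 line(s) (total 0); column heights now [0 0 4 7 6 1], max=7
Drop 4: T rot2 at col 2 lands with bottom-row=7; cleared 0 line(s) (total 0); column heights now [0 0 9 9 9 1], max=9
Drop 5: T rot1 at col 2 lands with bottom-row=9; cleared 0 line(s) (total 0); column heights now [0 0 12 11 9 1], max=12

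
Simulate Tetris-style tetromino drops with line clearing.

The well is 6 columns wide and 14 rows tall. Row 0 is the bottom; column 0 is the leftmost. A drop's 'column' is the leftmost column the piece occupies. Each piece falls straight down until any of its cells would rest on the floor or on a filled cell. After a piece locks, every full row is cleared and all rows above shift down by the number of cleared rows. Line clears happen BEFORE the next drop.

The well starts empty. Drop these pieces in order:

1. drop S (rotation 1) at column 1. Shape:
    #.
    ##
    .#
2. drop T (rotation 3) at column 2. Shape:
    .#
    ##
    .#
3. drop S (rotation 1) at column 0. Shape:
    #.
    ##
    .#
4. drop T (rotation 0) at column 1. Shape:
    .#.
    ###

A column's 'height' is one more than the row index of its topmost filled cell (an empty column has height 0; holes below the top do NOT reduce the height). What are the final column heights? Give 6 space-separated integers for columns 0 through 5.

Answer: 6 6 7 6 0 0

Derivation:
Drop 1: S rot1 at col 1 lands with bottom-row=0; cleared 0 line(s) (total 0); column heights now [0 3 2 0 0 0], max=3
Drop 2: T rot3 at col 2 lands with bottom-row=1; cleared 0 line(s) (total 0); column heights now [0 3 3 4 0 0], max=4
Drop 3: S rot1 at col 0 lands with bottom-row=3; cleared 0 line(s) (total 0); column heights now [6 5 3 4 0 0], max=6
Drop 4: T rot0 at col 1 lands with bottom-row=5; cleared 0 line(s) (total 0); column heights now [6 6 7 6 0 0], max=7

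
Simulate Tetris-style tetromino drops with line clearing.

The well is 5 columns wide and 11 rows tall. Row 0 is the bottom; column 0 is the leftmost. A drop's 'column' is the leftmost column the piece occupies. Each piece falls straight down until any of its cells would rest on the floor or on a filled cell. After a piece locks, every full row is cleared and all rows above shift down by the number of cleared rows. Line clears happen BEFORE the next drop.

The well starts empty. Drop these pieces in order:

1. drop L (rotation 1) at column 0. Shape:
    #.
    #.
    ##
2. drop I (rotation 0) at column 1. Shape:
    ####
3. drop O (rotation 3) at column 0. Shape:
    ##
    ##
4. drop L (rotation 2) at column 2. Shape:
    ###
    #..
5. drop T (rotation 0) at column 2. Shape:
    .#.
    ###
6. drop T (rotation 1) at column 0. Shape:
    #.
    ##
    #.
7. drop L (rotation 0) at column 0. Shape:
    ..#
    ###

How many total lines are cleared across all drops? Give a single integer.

Answer: 2

Derivation:
Drop 1: L rot1 at col 0 lands with bottom-row=0; cleared 0 line(s) (total 0); column heights now [3 1 0 0 0], max=3
Drop 2: I rot0 at col 1 lands with bottom-row=1; cleared 1 line(s) (total 1); column heights now [2 1 0 0 0], max=2
Drop 3: O rot3 at col 0 lands with bottom-row=2; cleared 0 line(s) (total 1); column heights now [4 4 0 0 0], max=4
Drop 4: L rot2 at col 2 lands with bottom-row=0; cleared 0 line(s) (total 1); column heights now [4 4 2 2 2], max=4
Drop 5: T rot0 at col 2 lands with bottom-row=2; cleared 1 line(s) (total 2); column heights now [3 3 2 3 2], max=3
Drop 6: T rot1 at col 0 lands with bottom-row=3; cleared 0 line(s) (total 2); column heights now [6 5 2 3 2], max=6
Drop 7: L rot0 at col 0 lands with bottom-row=6; cleared 0 line(s) (total 2); column heights now [7 7 8 3 2], max=8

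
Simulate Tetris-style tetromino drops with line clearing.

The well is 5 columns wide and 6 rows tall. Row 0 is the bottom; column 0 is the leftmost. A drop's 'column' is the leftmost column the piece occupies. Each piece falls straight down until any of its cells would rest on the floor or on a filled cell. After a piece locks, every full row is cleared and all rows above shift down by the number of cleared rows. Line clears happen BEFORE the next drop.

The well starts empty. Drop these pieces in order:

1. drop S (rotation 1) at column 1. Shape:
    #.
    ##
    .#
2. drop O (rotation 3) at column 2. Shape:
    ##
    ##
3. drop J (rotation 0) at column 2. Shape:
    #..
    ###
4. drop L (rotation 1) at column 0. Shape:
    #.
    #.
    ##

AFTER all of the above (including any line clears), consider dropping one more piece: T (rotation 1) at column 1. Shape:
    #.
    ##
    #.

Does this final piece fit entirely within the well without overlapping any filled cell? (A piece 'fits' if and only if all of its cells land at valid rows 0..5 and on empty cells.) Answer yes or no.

Drop 1: S rot1 at col 1 lands with bottom-row=0; cleared 0 line(s) (total 0); column heights now [0 3 2 0 0], max=3
Drop 2: O rot3 at col 2 lands with bottom-row=2; cleared 0 line(s) (total 0); column heights now [0 3 4 4 0], max=4
Drop 3: J rot0 at col 2 lands with bottom-row=4; cleared 0 line(s) (total 0); column heights now [0 3 6 5 5], max=6
Drop 4: L rot1 at col 0 lands with bottom-row=3; cleared 0 line(s) (total 0); column heights now [6 4 6 5 5], max=6
Test piece T rot1 at col 1 (width 2): heights before test = [6 4 6 5 5]; fits = False

Answer: no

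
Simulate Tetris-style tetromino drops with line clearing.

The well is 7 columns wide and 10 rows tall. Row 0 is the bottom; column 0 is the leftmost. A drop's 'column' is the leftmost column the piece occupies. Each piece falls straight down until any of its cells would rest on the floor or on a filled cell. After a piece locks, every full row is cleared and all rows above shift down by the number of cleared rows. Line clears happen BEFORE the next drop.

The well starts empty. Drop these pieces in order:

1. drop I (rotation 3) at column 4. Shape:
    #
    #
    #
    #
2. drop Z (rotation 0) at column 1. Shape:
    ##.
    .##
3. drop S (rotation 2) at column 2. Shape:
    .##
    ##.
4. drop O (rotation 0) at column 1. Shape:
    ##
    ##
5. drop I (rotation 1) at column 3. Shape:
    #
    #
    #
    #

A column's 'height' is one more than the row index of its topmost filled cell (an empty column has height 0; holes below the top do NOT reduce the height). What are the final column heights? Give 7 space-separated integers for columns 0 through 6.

Drop 1: I rot3 at col 4 lands with bottom-row=0; cleared 0 line(s) (total 0); column heights now [0 0 0 0 4 0 0], max=4
Drop 2: Z rot0 at col 1 lands with bottom-row=0; cleared 0 line(s) (total 0); column heights now [0 2 2 1 4 0 0], max=4
Drop 3: S rot2 at col 2 lands with bottom-row=3; cleared 0 line(s) (total 0); column heights now [0 2 4 5 5 0 0], max=5
Drop 4: O rot0 at col 1 lands with bottom-row=4; cleared 0 line(s) (total 0); column heights now [0 6 6 5 5 0 0], max=6
Drop 5: I rot1 at col 3 lands with bottom-row=5; cleared 0 line(s) (total 0); column heights now [0 6 6 9 5 0 0], max=9

Answer: 0 6 6 9 5 0 0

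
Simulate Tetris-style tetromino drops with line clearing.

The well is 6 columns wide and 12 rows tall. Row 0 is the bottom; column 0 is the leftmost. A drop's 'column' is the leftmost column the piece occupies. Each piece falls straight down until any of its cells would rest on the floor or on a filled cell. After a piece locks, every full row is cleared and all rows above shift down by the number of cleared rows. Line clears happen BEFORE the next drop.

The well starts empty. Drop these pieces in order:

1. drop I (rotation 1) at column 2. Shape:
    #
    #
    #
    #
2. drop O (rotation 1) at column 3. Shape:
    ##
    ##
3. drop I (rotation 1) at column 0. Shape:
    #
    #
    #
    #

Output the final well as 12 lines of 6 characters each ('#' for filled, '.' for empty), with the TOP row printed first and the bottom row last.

Answer: ......
......
......
......
......
......
......
......
#.#...
#.#...
#.###.
#.###.

Derivation:
Drop 1: I rot1 at col 2 lands with bottom-row=0; cleared 0 line(s) (total 0); column heights now [0 0 4 0 0 0], max=4
Drop 2: O rot1 at col 3 lands with bottom-row=0; cleared 0 line(s) (total 0); column heights now [0 0 4 2 2 0], max=4
Drop 3: I rot1 at col 0 lands with bottom-row=0; cleared 0 line(s) (total 0); column heights now [4 0 4 2 2 0], max=4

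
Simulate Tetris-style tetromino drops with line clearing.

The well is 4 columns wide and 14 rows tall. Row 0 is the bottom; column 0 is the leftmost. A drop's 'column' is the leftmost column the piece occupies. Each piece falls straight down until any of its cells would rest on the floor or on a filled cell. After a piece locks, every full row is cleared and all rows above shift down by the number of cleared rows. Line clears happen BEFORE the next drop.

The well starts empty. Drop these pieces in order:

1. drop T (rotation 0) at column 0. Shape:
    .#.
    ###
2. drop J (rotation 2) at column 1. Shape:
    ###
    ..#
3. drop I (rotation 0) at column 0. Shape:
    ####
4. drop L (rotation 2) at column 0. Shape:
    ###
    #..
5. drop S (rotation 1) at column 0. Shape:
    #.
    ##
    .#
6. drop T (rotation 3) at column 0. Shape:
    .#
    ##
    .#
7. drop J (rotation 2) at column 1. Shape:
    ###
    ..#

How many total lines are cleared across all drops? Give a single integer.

Answer: 2

Derivation:
Drop 1: T rot0 at col 0 lands with bottom-row=0; cleared 0 line(s) (total 0); column heights now [1 2 1 0], max=2
Drop 2: J rot2 at col 1 lands with bottom-row=1; cleared 0 line(s) (total 0); column heights now [1 3 3 3], max=3
Drop 3: I rot0 at col 0 lands with bottom-row=3; cleared 1 line(s) (total 1); column heights now [1 3 3 3], max=3
Drop 4: L rot2 at col 0 lands with bottom-row=2; cleared 1 line(s) (total 2); column heights now [3 3 3 2], max=3
Drop 5: S rot1 at col 0 lands with bottom-row=3; cleared 0 line(s) (total 2); column heights now [6 5 3 2], max=6
Drop 6: T rot3 at col 0 lands with bottom-row=5; cleared 0 line(s) (total 2); column heights now [7 8 3 2], max=8
Drop 7: J rot2 at col 1 lands with bottom-row=7; cleared 0 line(s) (total 2); column heights now [7 9 9 9], max=9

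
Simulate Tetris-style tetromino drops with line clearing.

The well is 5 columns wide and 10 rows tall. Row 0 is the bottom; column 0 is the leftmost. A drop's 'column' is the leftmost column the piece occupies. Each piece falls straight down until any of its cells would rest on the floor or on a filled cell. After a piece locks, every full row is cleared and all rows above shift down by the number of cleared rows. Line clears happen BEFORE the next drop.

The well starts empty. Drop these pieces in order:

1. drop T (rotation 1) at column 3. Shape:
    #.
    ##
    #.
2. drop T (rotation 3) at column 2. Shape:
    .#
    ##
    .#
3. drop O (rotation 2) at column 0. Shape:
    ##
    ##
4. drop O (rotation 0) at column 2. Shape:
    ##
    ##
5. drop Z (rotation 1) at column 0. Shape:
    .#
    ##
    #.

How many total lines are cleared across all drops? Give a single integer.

Drop 1: T rot1 at col 3 lands with bottom-row=0; cleared 0 line(s) (total 0); column heights now [0 0 0 3 2], max=3
Drop 2: T rot3 at col 2 lands with bottom-row=3; cleared 0 line(s) (total 0); column heights now [0 0 5 6 2], max=6
Drop 3: O rot2 at col 0 lands with bottom-row=0; cleared 0 line(s) (total 0); column heights now [2 2 5 6 2], max=6
Drop 4: O rot0 at col 2 lands with bottom-row=6; cleared 0 line(s) (total 0); column heights now [2 2 8 8 2], max=8
Drop 5: Z rot1 at col 0 lands with bottom-row=2; cleared 0 line(s) (total 0); column heights now [4 5 8 8 2], max=8

Answer: 0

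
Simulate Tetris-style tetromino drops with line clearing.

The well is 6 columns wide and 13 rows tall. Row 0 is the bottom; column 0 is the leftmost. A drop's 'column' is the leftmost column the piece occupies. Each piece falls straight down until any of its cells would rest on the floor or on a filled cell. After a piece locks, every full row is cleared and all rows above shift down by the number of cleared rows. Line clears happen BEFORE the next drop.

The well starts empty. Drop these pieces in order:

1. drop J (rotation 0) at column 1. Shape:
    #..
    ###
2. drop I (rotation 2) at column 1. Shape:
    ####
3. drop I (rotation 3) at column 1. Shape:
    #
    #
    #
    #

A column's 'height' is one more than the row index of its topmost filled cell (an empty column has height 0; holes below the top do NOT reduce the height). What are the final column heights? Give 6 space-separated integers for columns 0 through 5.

Drop 1: J rot0 at col 1 lands with bottom-row=0; cleared 0 line(s) (total 0); column heights now [0 2 1 1 0 0], max=2
Drop 2: I rot2 at col 1 lands with bottom-row=2; cleared 0 line(s) (total 0); column heights now [0 3 3 3 3 0], max=3
Drop 3: I rot3 at col 1 lands with bottom-row=3; cleared 0 line(s) (total 0); column heights now [0 7 3 3 3 0], max=7

Answer: 0 7 3 3 3 0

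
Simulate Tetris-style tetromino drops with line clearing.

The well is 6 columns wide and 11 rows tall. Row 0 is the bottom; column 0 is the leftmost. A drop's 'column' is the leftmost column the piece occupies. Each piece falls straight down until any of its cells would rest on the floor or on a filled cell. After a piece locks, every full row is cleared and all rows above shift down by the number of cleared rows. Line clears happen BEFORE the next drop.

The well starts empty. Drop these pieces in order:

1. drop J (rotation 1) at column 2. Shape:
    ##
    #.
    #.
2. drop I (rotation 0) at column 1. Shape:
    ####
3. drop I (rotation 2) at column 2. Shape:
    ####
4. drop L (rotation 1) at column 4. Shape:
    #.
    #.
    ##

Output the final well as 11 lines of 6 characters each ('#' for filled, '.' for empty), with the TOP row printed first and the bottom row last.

Answer: ......
......
......
....#.
....#.
....##
..####
.####.
..##..
..#...
..#...

Derivation:
Drop 1: J rot1 at col 2 lands with bottom-row=0; cleared 0 line(s) (total 0); column heights now [0 0 3 3 0 0], max=3
Drop 2: I rot0 at col 1 lands with bottom-row=3; cleared 0 line(s) (total 0); column heights now [0 4 4 4 4 0], max=4
Drop 3: I rot2 at col 2 lands with bottom-row=4; cleared 0 line(s) (total 0); column heights now [0 4 5 5 5 5], max=5
Drop 4: L rot1 at col 4 lands with bottom-row=5; cleared 0 line(s) (total 0); column heights now [0 4 5 5 8 6], max=8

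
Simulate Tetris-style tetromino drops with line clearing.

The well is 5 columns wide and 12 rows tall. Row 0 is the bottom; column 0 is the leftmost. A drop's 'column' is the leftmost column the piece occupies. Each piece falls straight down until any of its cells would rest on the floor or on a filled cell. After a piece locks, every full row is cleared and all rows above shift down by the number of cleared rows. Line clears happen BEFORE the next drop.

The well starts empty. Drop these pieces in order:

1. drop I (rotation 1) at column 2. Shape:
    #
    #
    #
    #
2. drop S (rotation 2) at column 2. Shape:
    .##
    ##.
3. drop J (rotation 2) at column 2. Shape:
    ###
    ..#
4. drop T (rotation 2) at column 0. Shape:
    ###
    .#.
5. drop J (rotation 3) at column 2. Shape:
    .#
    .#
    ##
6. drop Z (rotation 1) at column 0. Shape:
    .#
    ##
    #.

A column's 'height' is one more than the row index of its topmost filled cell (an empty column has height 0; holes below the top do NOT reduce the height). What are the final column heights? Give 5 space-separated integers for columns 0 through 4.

Answer: 11 12 10 12 8

Derivation:
Drop 1: I rot1 at col 2 lands with bottom-row=0; cleared 0 line(s) (total 0); column heights now [0 0 4 0 0], max=4
Drop 2: S rot2 at col 2 lands with bottom-row=4; cleared 0 line(s) (total 0); column heights now [0 0 5 6 6], max=6
Drop 3: J rot2 at col 2 lands with bottom-row=6; cleared 0 line(s) (total 0); column heights now [0 0 8 8 8], max=8
Drop 4: T rot2 at col 0 lands with bottom-row=7; cleared 0 line(s) (total 0); column heights now [9 9 9 8 8], max=9
Drop 5: J rot3 at col 2 lands with bottom-row=9; cleared 0 line(s) (total 0); column heights now [9 9 10 12 8], max=12
Drop 6: Z rot1 at col 0 lands with bottom-row=9; cleared 0 line(s) (total 0); column heights now [11 12 10 12 8], max=12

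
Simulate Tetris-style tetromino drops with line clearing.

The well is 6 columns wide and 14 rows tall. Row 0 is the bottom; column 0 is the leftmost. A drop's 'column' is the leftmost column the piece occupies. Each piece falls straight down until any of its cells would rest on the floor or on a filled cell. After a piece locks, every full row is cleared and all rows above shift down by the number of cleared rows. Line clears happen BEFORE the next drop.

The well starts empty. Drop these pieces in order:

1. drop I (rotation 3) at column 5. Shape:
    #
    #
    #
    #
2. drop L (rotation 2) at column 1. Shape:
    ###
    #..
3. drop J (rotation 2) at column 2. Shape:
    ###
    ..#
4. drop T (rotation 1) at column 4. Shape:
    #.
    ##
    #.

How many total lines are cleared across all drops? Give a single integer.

Answer: 0

Derivation:
Drop 1: I rot3 at col 5 lands with bottom-row=0; cleared 0 line(s) (total 0); column heights now [0 0 0 0 0 4], max=4
Drop 2: L rot2 at col 1 lands with bottom-row=0; cleared 0 line(s) (total 0); column heights now [0 2 2 2 0 4], max=4
Drop 3: J rot2 at col 2 lands with bottom-row=1; cleared 0 line(s) (total 0); column heights now [0 2 3 3 3 4], max=4
Drop 4: T rot1 at col 4 lands with bottom-row=3; cleared 0 line(s) (total 0); column heights now [0 2 3 3 6 5], max=6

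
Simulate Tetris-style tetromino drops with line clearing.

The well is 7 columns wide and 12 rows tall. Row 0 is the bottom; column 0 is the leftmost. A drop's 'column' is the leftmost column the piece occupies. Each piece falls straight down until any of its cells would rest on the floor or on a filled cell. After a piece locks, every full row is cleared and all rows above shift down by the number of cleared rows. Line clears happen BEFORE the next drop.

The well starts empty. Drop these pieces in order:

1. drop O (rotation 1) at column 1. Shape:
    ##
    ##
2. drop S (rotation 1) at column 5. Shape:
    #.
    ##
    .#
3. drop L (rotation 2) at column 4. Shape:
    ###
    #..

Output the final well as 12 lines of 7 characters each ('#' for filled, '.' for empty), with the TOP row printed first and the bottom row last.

Answer: .......
.......
.......
.......
.......
.......
.......
.......
....###
....##.
.##..##
.##...#

Derivation:
Drop 1: O rot1 at col 1 lands with bottom-row=0; cleared 0 line(s) (total 0); column heights now [0 2 2 0 0 0 0], max=2
Drop 2: S rot1 at col 5 lands with bottom-row=0; cleared 0 line(s) (total 0); column heights now [0 2 2 0 0 3 2], max=3
Drop 3: L rot2 at col 4 lands with bottom-row=2; cleared 0 line(s) (total 0); column heights now [0 2 2 0 4 4 4], max=4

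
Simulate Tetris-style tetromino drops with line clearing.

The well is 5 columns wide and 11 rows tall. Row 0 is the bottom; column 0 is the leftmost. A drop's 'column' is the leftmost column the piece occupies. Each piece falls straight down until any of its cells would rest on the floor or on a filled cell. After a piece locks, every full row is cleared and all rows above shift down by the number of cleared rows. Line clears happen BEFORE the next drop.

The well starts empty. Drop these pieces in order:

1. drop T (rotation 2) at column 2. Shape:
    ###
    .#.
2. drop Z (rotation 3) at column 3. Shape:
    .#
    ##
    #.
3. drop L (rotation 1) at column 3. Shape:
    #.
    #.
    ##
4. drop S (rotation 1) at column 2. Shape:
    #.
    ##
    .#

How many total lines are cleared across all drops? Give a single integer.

Drop 1: T rot2 at col 2 lands with bottom-row=0; cleared 0 line(s) (total 0); column heights now [0 0 2 2 2], max=2
Drop 2: Z rot3 at col 3 lands with bottom-row=2; cleared 0 line(s) (total 0); column heights now [0 0 2 4 5], max=5
Drop 3: L rot1 at col 3 lands with bottom-row=5; cleared 0 line(s) (total 0); column heights now [0 0 2 8 6], max=8
Drop 4: S rot1 at col 2 lands with bottom-row=8; cleared 0 line(s) (total 0); column heights now [0 0 11 10 6], max=11

Answer: 0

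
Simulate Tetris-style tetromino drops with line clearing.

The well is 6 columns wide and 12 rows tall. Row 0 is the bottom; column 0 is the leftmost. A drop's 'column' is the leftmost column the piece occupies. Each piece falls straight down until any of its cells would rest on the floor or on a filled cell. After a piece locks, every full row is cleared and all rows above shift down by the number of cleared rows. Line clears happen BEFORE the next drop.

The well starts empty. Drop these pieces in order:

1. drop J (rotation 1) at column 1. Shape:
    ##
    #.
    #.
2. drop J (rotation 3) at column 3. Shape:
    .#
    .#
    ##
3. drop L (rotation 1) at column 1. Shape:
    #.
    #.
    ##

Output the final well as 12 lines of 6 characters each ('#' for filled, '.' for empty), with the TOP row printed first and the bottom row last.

Drop 1: J rot1 at col 1 lands with bottom-row=0; cleared 0 line(s) (total 0); column heights now [0 3 3 0 0 0], max=3
Drop 2: J rot3 at col 3 lands with bottom-row=0; cleared 0 line(s) (total 0); column heights now [0 3 3 1 3 0], max=3
Drop 3: L rot1 at col 1 lands with bottom-row=3; cleared 0 line(s) (total 0); column heights now [0 6 4 1 3 0], max=6

Answer: ......
......
......
......
......
......
.#....
.#....
.##...
.##.#.
.#..#.
.#.##.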